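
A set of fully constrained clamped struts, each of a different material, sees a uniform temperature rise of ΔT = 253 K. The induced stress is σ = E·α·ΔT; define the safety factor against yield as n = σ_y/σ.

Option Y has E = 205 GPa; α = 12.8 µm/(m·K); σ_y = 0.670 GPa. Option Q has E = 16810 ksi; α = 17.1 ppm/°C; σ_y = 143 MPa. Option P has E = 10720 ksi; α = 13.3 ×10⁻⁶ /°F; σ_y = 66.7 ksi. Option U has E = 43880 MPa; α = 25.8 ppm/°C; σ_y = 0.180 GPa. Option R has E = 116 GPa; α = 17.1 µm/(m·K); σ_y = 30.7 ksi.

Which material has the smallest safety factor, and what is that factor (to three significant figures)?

option Q, n = 0.285

With everything in SI (GPa, ×10⁻⁶/K, MPa):
  option Y: E = 205.0, α = 12.8, σ_y = 670.0 → σ = 664 MPa, n = 1.01
  option Q: E = 115.9, α = 17.1, σ_y = 143.0 → σ = 501 MPa, n = 0.285
  option P: E = 73.91, α = 23.9, σ_y = 459.9 → σ = 448 MPa, n = 1.03
  option U: E = 43.88, α = 25.8, σ_y = 180.0 → σ = 286 MPa, n = 0.628
  option R: E = 116.0, α = 17.1, σ_y = 211.7 → σ = 502 MPa, n = 0.422
Smallest n: option Q with n = 0.285.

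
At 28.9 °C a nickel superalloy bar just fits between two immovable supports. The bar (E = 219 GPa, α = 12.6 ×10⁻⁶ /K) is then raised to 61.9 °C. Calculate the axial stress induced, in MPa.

ΔT = 33.00 K. Constrained thermal stress σ = E·α·ΔT = 219.0×10³ MPa × 12.6×10⁻⁶ × 33.00 = 91.1 MPa (compressive).

91.1 MPa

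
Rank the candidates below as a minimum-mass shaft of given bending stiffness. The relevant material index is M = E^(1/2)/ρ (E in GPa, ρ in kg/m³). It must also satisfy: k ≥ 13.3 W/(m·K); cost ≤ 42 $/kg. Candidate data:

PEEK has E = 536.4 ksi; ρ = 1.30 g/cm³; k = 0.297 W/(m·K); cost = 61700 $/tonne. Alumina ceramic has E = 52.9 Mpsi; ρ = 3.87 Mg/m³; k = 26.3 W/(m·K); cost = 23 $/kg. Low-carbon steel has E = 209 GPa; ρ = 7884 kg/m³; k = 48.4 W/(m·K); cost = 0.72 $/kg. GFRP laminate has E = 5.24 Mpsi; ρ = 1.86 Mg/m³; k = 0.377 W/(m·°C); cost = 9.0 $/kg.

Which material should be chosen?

Screen on constraints: k ≥ 13.3 W/(m·K); cost ≤ 42 $/kg. Survivors: alumina ceramic, low-carbon steel.
Putting every candidate on a common basis:
  alumina ceramic: E = 364.7 GPa, ρ = 3870 kg/m³
  low-carbon steel: E = 209.0 GPa, ρ = 7884 kg/m³
  alumina ceramic: M = 4.93×10⁻³
  low-carbon steel: M = 1.83×10⁻³
Alumina ceramic ranks first.

alumina ceramic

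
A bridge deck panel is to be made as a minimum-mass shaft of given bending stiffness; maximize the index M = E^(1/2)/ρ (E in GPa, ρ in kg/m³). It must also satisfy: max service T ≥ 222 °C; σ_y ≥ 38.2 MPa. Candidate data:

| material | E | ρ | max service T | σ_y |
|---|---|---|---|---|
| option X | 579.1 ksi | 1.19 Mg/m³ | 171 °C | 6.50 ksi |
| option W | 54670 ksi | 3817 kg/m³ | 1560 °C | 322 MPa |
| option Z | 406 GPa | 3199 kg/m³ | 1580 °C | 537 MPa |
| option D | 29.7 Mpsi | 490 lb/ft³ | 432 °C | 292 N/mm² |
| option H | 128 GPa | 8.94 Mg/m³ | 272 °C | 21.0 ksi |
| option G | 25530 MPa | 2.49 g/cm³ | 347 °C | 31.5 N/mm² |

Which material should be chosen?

option Z

Screen on constraints: max service T ≥ 222 °C; σ_y ≥ 38.2 MPa. Survivors: option W, option Z, option D, option H.
In SI units:
  option W: E = 376.9 GPa, ρ = 3817 kg/m³
  option Z: E = 406.0 GPa, ρ = 3199 kg/m³
  option D: E = 204.8 GPa, ρ = 7849 kg/m³
  option H: E = 128.0 GPa, ρ = 8940 kg/m³
  option Z: M = 6.30×10⁻³
  option W: M = 5.09×10⁻³
  option D: M = 1.82×10⁻³
  option H: M = 1.27×10⁻³
The maximum is for option Z.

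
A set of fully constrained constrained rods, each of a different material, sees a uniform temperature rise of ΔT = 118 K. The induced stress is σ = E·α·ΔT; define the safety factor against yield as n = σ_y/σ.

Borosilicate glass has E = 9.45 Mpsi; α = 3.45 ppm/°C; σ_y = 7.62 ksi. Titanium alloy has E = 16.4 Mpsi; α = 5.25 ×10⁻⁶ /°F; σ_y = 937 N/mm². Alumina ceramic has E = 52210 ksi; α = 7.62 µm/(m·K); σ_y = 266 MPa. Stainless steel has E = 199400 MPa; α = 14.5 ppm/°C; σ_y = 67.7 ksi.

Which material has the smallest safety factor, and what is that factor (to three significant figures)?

Per material, after unit conversion:
  borosilicate glass: E = 65.16, α = 3.45, σ_y = 52.54 → σ = 26.5 MPa, n = 1.98
  titanium alloy: E = 113.1, α = 9.45, σ_y = 937.0 → σ = 126 MPa, n = 7.43
  alumina ceramic: E = 360.0, α = 7.62, σ_y = 266.0 → σ = 324 MPa, n = 0.822
  stainless steel: E = 199.4, α = 14.5, σ_y = 466.8 → σ = 341 MPa, n = 1.37
The minimum is alumina ceramic at n = 0.822.

alumina ceramic, n = 0.822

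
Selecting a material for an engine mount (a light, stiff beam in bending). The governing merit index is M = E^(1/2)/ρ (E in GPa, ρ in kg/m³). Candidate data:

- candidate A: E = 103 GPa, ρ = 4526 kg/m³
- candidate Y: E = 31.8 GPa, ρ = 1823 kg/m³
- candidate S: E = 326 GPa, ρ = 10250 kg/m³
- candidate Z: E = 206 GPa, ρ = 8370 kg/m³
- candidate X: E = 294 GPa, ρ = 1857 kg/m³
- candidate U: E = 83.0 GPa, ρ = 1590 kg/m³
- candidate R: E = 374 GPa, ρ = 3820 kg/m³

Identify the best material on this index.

candidate X

Computing M directly (units already consistent):
  candidate X: M = 9.23×10⁻³
  candidate U: M = 5.73×10⁻³
  candidate R: M = 5.06×10⁻³
  candidate Y: M = 3.09×10⁻³
  candidate A: M = 2.24×10⁻³
  candidate S: M = 1.76×10⁻³
  candidate Z: M = 1.71×10⁻³
Candidate X ranks first.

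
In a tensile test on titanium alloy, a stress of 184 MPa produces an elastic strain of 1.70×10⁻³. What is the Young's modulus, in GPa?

E = σ/ε = 184 MPa / 1.70×10⁻³ = 108200 MPa = 108 GPa.

108 GPa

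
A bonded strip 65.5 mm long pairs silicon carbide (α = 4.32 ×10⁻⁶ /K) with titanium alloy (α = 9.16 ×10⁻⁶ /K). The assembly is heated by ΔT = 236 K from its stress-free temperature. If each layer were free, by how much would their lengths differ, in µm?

74.8 µm

Δα = |4.32 − 9.16|×10⁻⁶/K = 4.84×10⁻⁶/K.
ΔL_mismatch = Δα·L·ΔT = 4.84×10⁻⁶ × 65.5 mm × 236.0 K = 74.8 µm.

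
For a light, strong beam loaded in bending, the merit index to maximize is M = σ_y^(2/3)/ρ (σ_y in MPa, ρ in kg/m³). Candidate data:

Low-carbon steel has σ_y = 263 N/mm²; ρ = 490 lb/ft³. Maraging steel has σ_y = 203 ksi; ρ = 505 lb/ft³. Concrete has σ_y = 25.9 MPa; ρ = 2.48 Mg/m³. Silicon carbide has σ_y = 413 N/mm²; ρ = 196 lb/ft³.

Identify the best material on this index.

silicon carbide

In SI units:
  low-carbon steel: σ_y = 263.0 MPa, ρ = 7849 kg/m³
  maraging steel: σ_y = 1400 MPa, ρ = 8089 kg/m³
  concrete: σ_y = 25.90 MPa, ρ = 2480 kg/m³
  silicon carbide: σ_y = 413.0 MPa, ρ = 3140 kg/m³
  silicon carbide: M = 17.7×10⁻³
  maraging steel: M = 15.5×10⁻³
  low-carbon steel: M = 5.23×10⁻³
  concrete: M = 3.53×10⁻³
Silicon carbide ranks first.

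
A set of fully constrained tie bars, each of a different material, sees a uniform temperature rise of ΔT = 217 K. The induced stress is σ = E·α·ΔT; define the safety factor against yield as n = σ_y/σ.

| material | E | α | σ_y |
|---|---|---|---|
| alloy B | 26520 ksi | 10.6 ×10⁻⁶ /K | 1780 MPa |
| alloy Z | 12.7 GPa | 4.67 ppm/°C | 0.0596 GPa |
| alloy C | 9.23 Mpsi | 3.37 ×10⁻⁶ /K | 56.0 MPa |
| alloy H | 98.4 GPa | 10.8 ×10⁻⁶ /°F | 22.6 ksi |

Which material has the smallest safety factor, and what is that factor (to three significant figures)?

Converting E to GPa, α to ×10⁻⁶/K, σ_y to MPa, then σ and n for each:
  alloy B: E = 182.8, α = 10.6, σ_y = 1780 → σ = 421 MPa, n = 4.23
  alloy Z: E = 12.70, α = 4.67, σ_y = 59.60 → σ = 12.9 MPa, n = 4.63
  alloy C: E = 63.64, α = 3.37, σ_y = 56.00 → σ = 46.5 MPa, n = 1.20
  alloy H: E = 98.40, α = 19.4, σ_y = 155.8 → σ = 415 MPa, n = 0.375
Alloy H has the lowest safety factor, n = 0.375.

alloy H, n = 0.375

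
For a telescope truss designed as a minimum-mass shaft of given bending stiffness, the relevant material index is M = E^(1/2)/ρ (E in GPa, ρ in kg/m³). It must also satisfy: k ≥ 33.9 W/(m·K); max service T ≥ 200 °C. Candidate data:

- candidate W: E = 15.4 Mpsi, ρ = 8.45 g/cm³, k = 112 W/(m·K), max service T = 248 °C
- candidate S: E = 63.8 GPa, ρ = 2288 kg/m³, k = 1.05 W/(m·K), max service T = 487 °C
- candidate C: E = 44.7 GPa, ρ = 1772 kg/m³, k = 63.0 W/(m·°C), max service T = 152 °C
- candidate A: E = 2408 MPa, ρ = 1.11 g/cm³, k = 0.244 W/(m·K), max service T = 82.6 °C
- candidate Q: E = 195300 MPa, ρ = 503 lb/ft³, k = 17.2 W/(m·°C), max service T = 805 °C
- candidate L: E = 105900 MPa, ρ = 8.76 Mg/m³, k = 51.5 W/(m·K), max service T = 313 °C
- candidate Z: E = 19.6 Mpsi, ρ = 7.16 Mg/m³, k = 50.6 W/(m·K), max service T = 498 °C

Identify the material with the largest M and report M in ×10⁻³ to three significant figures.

Screen on constraints: k ≥ 33.9 W/(m·K); max service T ≥ 200 °C. Survivors: candidate W, candidate L, candidate Z.
After converting to SI:
  candidate W: E = 106.2 GPa, ρ = 8450 kg/m³
  candidate L: E = 105.9 GPa, ρ = 8760 kg/m³
  candidate Z: E = 135.1 GPa, ρ = 7160 kg/m³
  candidate Z: M = 1.62×10⁻³
  candidate W: M = 1.22×10⁻³
  candidate L: M = 1.17×10⁻³
Candidate Z has the largest M.

candidate Z, M = 1.62×10⁻³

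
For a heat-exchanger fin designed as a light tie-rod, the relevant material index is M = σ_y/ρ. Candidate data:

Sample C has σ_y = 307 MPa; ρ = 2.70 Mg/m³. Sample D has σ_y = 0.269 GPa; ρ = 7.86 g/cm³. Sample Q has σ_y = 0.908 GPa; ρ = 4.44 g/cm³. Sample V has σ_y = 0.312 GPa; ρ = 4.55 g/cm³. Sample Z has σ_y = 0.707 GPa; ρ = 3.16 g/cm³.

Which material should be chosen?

Normalizing units and computing the index:
  sample C: σ_y = 307.0 MPa, ρ = 2700 kg/m³
  sample D: σ_y = 269.0 MPa, ρ = 7860 kg/m³
  sample Q: σ_y = 908.0 MPa, ρ = 4440 kg/m³
  sample V: σ_y = 312.0 MPa, ρ = 4550 kg/m³
  sample Z: σ_y = 707.0 MPa, ρ = 3160 kg/m³
  sample Z: M = 224 kN·m/kg
  sample Q: M = 205 kN·m/kg
  sample C: M = 114 kN·m/kg
  sample V: M = 68.6 kN·m/kg
  sample D: M = 34.2 kN·m/kg
Highest index: sample Z.

sample Z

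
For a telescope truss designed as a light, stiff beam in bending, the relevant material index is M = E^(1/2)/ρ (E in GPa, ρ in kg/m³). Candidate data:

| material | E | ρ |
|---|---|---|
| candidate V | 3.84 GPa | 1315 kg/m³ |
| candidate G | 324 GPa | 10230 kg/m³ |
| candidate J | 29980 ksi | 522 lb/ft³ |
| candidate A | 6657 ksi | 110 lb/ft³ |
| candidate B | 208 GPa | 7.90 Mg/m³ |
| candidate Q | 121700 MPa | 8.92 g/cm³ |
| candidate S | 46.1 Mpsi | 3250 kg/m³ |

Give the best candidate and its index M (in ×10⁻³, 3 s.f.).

candidate S, M = 5.49×10⁻³

Convert each candidate to consistent units, then evaluate M:
  candidate V: E = 3.840 GPa, ρ = 1315 kg/m³
  candidate G: E = 324.0 GPa, ρ = 10230 kg/m³
  candidate J: E = 206.7 GPa, ρ = 8362 kg/m³
  candidate A: E = 45.90 GPa, ρ = 1762 kg/m³
  candidate B: E = 208.0 GPa, ρ = 7900 kg/m³
  candidate Q: E = 121.7 GPa, ρ = 8920 kg/m³
  candidate S: E = 317.8 GPa, ρ = 3250 kg/m³
  candidate S: M = 5.49×10⁻³
  candidate A: M = 3.84×10⁻³
  candidate B: M = 1.83×10⁻³
  candidate G: M = 1.76×10⁻³
  candidate J: M = 1.72×10⁻³
  candidate V: M = 1.49×10⁻³
  candidate Q: M = 1.24×10⁻³
Candidate S ranks first.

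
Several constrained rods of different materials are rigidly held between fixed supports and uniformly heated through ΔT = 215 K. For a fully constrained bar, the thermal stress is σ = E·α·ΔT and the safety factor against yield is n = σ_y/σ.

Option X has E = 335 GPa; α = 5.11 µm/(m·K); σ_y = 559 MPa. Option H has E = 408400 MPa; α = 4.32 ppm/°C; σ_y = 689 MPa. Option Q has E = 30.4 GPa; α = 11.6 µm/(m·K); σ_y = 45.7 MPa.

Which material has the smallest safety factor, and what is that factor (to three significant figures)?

With everything in SI (GPa, ×10⁻⁶/K, MPa):
  option X: E = 335.0, α = 5.11, σ_y = 559.0 → σ = 368 MPa, n = 1.52
  option H: E = 408.4, α = 4.32, σ_y = 689.0 → σ = 379 MPa, n = 1.82
  option Q: E = 30.40, α = 11.6, σ_y = 45.70 → σ = 75.8 MPa, n = 0.603
The minimum is option Q at n = 0.603.

option Q, n = 0.603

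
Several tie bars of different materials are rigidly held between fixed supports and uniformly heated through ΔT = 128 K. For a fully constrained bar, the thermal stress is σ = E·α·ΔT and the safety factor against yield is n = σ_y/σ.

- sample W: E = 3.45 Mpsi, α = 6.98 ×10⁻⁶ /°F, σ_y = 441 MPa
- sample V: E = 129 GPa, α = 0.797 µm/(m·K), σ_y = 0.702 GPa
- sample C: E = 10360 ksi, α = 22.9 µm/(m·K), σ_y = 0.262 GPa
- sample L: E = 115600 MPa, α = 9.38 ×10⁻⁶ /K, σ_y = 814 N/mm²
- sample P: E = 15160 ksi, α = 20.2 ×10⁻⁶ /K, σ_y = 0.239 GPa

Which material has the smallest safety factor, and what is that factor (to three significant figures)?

sample P, n = 0.884

Converting E to GPa, α to ×10⁻⁶/K, σ_y to MPa, then σ and n for each:
  sample W: E = 23.79, α = 12.6, σ_y = 441.0 → σ = 38.3 MPa, n = 11.5
  sample V: E = 129.0, α = 0.797, σ_y = 702.0 → σ = 13.2 MPa, n = 53.3
  sample C: E = 71.43, α = 22.9, σ_y = 262.0 → σ = 209 MPa, n = 1.25
  sample L: E = 115.6, α = 9.38, σ_y = 814.0 → σ = 139 MPa, n = 5.86
  sample P: E = 104.5, α = 20.2, σ_y = 239.0 → σ = 270 MPa, n = 0.884
Smallest n: sample P with n = 0.884.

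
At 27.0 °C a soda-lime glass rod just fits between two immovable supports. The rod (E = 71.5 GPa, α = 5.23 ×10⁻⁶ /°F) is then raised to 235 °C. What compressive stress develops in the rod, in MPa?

α = 5.23×10⁻⁶/°F × 9/5 = 9.41×10⁻⁶/K.
ΔT = 208.0 K. Constrained thermal stress σ = E·α·ΔT = 71.50×10³ MPa × 9.41×10⁻⁶ × 208.0 = 140 MPa (compressive).

140 MPa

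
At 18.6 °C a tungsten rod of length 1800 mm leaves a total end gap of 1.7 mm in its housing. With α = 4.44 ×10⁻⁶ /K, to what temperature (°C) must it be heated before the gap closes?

231 °C

α·L₀·ΔT = 1.7 mm ⇒ ΔT = 1.7 / (4.44×10⁻⁶ × 1800.0) = 212.7 K.
T = 18.6 + 212.7 = 231.3 °C.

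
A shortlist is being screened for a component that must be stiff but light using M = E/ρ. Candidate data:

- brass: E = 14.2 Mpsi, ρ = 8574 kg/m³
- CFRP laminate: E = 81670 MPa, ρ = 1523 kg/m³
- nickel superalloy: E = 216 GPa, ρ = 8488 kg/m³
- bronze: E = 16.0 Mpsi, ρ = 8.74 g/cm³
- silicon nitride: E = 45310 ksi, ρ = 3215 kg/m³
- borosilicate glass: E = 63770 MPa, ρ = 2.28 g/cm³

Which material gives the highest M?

Normalizing units and computing the index:
  brass: E = 97.91 GPa, ρ = 8574 kg/m³
  CFRP laminate: E = 81.67 GPa, ρ = 1523 kg/m³
  nickel superalloy: E = 216.0 GPa, ρ = 8488 kg/m³
  bronze: E = 110.3 GPa, ρ = 8740 kg/m³
  silicon nitride: E = 312.4 GPa, ρ = 3215 kg/m³
  borosilicate glass: E = 63.77 GPa, ρ = 2280 kg/m³
  silicon nitride: M = 97.2 MN·m/kg
  CFRP laminate: M = 53.6 MN·m/kg
  borosilicate glass: M = 28.0 MN·m/kg
  nickel superalloy: M = 25.4 MN·m/kg
  bronze: M = 12.6 MN·m/kg
  brass: M = 11.4 MN·m/kg
The maximum is for silicon nitride.

silicon nitride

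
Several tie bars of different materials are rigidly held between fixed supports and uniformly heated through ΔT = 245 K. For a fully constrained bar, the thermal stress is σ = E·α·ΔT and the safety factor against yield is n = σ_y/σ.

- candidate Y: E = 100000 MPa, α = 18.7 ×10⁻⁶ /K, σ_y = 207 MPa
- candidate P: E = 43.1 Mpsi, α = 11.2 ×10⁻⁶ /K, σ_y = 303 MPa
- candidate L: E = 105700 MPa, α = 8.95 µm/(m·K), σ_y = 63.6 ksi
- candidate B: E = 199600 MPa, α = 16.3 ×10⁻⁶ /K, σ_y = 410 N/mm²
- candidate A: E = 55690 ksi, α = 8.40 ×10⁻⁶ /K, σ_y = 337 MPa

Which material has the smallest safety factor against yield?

Per material, after unit conversion:
  candidate Y: E = 100.0, α = 18.7, σ_y = 207.0 → σ = 458 MPa, n = 0.452
  candidate P: E = 297.2, α = 11.2, σ_y = 303.0 → σ = 815 MPa, n = 0.372
  candidate L: E = 105.7, α = 8.95, σ_y = 438.5 → σ = 232 MPa, n = 1.89
  candidate B: E = 199.6, α = 16.3, σ_y = 410.0 → σ = 797 MPa, n = 0.514
  candidate A: E = 384.0, α = 8.40, σ_y = 337.0 → σ = 790 MPa, n = 0.426
Smallest n: candidate P with n = 0.372.

candidate P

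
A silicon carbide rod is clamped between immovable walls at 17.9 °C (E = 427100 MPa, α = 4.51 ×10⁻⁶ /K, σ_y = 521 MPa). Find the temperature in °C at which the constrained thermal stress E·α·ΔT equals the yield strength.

E = 427100 MPa = 427.1 GPa.
E·α·ΔT = 521.0 MPa ⇒ ΔT = 521.0 / (427.1×10³ × 4.51×10⁻⁶) = 270.5 K.
T = 17.9 + 270.5 = 288.4 °C.

288 °C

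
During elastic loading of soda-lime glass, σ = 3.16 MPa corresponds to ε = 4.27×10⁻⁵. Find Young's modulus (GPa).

E = σ/ε = 3.16 MPa / 4.27×10⁻⁵ = 74000 MPa = 74.0 GPa.

74.0 GPa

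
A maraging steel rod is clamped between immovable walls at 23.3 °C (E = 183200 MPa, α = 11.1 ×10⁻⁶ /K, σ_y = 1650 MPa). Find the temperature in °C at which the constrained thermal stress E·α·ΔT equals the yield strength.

835 °C

E = 183200 MPa = 183.2 GPa.
E·α·ΔT = 1650 MPa ⇒ ΔT = 1650 / (183.2×10³ × 11.1×10⁻⁶) = 811.4 K.
T = 23.3 + 811.4 = 834.7 °C.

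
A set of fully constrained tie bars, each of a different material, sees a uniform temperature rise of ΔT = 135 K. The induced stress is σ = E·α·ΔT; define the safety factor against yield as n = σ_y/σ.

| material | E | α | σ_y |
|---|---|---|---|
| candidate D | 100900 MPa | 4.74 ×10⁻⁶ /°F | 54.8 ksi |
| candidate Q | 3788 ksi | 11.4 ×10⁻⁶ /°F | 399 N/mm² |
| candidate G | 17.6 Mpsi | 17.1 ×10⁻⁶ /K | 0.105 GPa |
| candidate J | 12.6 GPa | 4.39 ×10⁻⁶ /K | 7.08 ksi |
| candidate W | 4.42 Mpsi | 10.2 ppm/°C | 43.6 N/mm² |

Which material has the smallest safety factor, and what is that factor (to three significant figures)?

With everything in SI (GPa, ×10⁻⁶/K, MPa):
  candidate D: E = 100.9, α = 8.53, σ_y = 377.8 → σ = 116 MPa, n = 3.25
  candidate Q: E = 26.12, α = 20.5, σ_y = 399.0 → σ = 72.4 MPa, n = 5.51
  candidate G: E = 121.3, α = 17.1, σ_y = 105.0 → σ = 280 MPa, n = 0.375
  candidate J: E = 12.60, α = 4.39, σ_y = 48.81 → σ = 7.47 MPa, n = 6.54
  candidate W: E = 30.47, α = 10.2, σ_y = 43.60 → σ = 42.0 MPa, n = 1.04
Smallest n: candidate G with n = 0.375.

candidate G, n = 0.375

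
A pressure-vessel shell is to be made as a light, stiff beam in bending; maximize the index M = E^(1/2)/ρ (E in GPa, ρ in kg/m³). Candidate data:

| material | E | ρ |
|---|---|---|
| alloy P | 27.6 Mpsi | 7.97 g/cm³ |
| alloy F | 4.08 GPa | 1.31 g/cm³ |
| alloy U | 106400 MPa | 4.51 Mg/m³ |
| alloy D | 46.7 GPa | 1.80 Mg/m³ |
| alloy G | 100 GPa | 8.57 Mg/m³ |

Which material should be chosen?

Convert each candidate to consistent units, then evaluate M:
  alloy P: E = 190.3 GPa, ρ = 7970 kg/m³
  alloy F: E = 4.080 GPa, ρ = 1310 kg/m³
  alloy U: E = 106.4 GPa, ρ = 4510 kg/m³
  alloy D: E = 46.70 GPa, ρ = 1800 kg/m³
  alloy G: E = 100.0 GPa, ρ = 8570 kg/m³
  alloy D: M = 3.80×10⁻³
  alloy U: M = 2.29×10⁻³
  alloy P: M = 1.73×10⁻³
  alloy F: M = 1.54×10⁻³
  alloy G: M = 1.17×10⁻³
The maximum is for alloy D.

alloy D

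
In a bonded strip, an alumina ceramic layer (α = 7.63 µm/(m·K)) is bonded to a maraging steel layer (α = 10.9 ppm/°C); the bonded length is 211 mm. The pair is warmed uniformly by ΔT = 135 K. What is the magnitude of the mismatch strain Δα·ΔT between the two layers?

Δα = |7.63 − 10.9|×10⁻⁶/K = 3.27×10⁻⁶/K.
Mismatch strain = Δα·ΔT = 3.27×10⁻⁶ × 135.0 = 4.41×10⁻⁴.

4.41×10⁻⁴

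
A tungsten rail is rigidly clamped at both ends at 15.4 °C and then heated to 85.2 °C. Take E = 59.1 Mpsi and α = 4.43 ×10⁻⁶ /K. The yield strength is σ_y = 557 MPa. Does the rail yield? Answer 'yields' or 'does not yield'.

does not yield

E = 59.1 Mpsi = 407.5 GPa.
ΔT = 69.80 K. Constrained thermal stress σ = E·α·ΔT = 407.5×10³ MPa × 4.43×10⁻⁶ × 69.80 = 126 MPa (compressive).
Compare to σ_y = 557 MPa: σ < σ_y, so it does not yield.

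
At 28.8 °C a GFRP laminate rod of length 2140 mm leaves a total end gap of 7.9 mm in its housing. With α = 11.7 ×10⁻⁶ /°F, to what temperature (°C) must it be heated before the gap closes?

204 °C

α = 11.7×10⁻⁶/°F × 9/5 = 21.1×10⁻⁶/K.
α·L₀·ΔT = 7.9 mm ⇒ ΔT = 7.9 / (21.1×10⁻⁶ × 2140.0) = 175.3 K.
T = 28.8 + 175.3 = 204.1 °C.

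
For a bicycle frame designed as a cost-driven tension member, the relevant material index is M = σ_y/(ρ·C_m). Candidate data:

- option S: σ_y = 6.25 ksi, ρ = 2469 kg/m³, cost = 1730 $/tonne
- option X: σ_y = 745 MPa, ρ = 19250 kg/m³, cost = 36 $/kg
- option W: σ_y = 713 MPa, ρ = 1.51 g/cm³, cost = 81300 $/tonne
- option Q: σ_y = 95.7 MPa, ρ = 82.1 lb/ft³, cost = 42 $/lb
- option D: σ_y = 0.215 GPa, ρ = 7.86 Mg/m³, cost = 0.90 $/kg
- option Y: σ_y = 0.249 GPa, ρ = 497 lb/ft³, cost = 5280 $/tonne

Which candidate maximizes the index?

Normalizing units and computing the index:
  option S: σ_y = 43.09 MPa, ρ = 2469 kg/m³, cost = 1.730 $/kg
  option X: σ_y = 745.0 MPa, ρ = 19250 kg/m³, cost = 36.00 $/kg
  option W: σ_y = 713.0 MPa, ρ = 1510 kg/m³, cost = 81.30 $/kg
  option Q: σ_y = 95.70 MPa, ρ = 1315 kg/m³, cost = 92.59 $/kg
  option D: σ_y = 215.0 MPa, ρ = 7860 kg/m³, cost = 0.9000 $/kg
  option Y: σ_y = 249.0 MPa, ρ = 7961 kg/m³, cost = 5.280 $/kg
  option D: M = 30.4 kN·m per $
  option S: M = 10.1 kN·m per $
  option Y: M = 5.92 kN·m per $
  option W: M = 5.81 kN·m per $
  option X: M = 1.08 kN·m per $
  option Q: M = 0.786 kN·m per $
Option D ranks first.

option D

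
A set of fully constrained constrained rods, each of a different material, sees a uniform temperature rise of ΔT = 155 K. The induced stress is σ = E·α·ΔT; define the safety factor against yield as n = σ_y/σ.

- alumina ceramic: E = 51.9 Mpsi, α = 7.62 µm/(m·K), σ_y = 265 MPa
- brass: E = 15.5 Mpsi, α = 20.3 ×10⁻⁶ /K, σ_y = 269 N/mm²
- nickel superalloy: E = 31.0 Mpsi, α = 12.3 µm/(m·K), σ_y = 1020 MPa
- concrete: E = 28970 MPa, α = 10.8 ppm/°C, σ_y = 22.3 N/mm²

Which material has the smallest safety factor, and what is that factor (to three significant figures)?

concrete, n = 0.460

Per material, after unit conversion:
  alumina ceramic: E = 357.8, α = 7.62, σ_y = 265.0 → σ = 423 MPa, n = 0.627
  brass: E = 106.9, α = 20.3, σ_y = 269.0 → σ = 336 MPa, n = 0.800
  nickel superalloy: E = 213.7, α = 12.3, σ_y = 1020 → σ = 407 MPa, n = 2.50
  concrete: E = 28.97, α = 10.8, σ_y = 22.30 → σ = 48.5 MPa, n = 0.460
Concrete has the lowest safety factor, n = 0.460.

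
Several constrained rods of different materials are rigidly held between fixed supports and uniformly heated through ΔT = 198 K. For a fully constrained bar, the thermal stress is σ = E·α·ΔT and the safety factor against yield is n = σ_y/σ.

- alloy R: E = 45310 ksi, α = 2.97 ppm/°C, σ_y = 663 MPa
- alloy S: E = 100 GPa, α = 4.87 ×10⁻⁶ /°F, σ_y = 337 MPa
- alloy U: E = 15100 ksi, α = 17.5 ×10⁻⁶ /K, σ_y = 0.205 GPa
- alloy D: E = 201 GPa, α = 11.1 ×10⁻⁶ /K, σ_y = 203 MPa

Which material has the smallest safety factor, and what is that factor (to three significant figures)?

Converting E to GPa, α to ×10⁻⁶/K, σ_y to MPa, then σ and n for each:
  alloy R: E = 312.4, α = 2.97, σ_y = 663.0 → σ = 184 MPa, n = 3.61
  alloy S: E = 100.0, α = 8.77, σ_y = 337.0 → σ = 174 MPa, n = 1.94
  alloy U: E = 104.1, α = 17.5, σ_y = 205.0 → σ = 361 MPa, n = 0.568
  alloy D: E = 201.0, α = 11.1, σ_y = 203.0 → σ = 442 MPa, n = 0.460
Smallest n: alloy D with n = 0.460.

alloy D, n = 0.460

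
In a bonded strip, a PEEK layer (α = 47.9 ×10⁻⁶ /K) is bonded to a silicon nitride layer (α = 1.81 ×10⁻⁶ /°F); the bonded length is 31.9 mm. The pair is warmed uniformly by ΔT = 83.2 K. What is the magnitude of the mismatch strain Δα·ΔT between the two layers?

silicon nitride: α = 1.81×10⁻⁶/°F × 9/5 = 3.26×10⁻⁶/K.
Δα = |47.9 − 3.26|×10⁻⁶/K = 44.6×10⁻⁶/K.
Mismatch strain = Δα·ΔT = 44.6×10⁻⁶ × 83.2 = 3.71×10⁻³.

3.71×10⁻³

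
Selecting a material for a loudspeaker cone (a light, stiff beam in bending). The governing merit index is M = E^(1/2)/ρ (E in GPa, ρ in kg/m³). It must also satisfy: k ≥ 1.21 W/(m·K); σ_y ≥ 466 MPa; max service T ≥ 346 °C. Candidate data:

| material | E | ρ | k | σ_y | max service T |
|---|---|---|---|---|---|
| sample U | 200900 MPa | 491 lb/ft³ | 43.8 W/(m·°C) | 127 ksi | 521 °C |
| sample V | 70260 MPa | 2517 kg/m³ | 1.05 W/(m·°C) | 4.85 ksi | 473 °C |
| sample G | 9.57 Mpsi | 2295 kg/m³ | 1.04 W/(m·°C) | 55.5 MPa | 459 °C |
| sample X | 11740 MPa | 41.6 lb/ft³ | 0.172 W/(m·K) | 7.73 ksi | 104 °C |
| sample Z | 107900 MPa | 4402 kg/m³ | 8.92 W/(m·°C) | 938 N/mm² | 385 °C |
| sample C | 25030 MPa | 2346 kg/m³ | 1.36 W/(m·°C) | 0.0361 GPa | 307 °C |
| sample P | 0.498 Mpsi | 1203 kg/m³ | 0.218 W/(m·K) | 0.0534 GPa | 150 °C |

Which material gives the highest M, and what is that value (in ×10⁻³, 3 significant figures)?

sample Z, M = 2.36×10⁻³

Screen on constraints: k ≥ 1.21 W/(m·K); σ_y ≥ 466 MPa; max service T ≥ 346 °C. Survivors: sample U, sample Z.
Putting every candidate on a common basis:
  sample U: E = 200.9 GPa, ρ = 7865 kg/m³
  sample Z: E = 107.9 GPa, ρ = 4402 kg/m³
  sample Z: M = 2.36×10⁻³
  sample U: M = 1.80×10⁻³
The maximum is for sample Z.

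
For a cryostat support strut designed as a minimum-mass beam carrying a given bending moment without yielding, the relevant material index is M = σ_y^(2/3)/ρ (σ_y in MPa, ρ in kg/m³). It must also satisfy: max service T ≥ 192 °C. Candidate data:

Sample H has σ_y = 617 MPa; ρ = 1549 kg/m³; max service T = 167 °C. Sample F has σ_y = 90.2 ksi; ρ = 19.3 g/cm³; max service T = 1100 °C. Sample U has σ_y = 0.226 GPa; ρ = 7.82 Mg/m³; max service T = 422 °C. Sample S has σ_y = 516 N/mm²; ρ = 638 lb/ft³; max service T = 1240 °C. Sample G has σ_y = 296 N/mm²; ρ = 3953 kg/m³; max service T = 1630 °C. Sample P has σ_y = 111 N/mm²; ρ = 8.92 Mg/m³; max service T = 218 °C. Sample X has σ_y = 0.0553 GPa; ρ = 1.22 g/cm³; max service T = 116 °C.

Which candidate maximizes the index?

Screen on constraints: max service T ≥ 192 °C. Survivors: sample F, sample U, sample S, sample G, sample P.
After converting to SI:
  sample F: σ_y = 621.9 MPa, ρ = 19300 kg/m³
  sample U: σ_y = 226.0 MPa, ρ = 7820 kg/m³
  sample S: σ_y = 516.0 MPa, ρ = 10220 kg/m³
  sample G: σ_y = 296.0 MPa, ρ = 3953 kg/m³
  sample P: σ_y = 111.0 MPa, ρ = 8920 kg/m³
  sample G: M = 11.2×10⁻³
  sample S: M = 6.29×10⁻³
  sample U: M = 4.74×10⁻³
  sample F: M = 3.78×10⁻³
  sample P: M = 2.59×10⁻³
The maximum is for sample G.

sample G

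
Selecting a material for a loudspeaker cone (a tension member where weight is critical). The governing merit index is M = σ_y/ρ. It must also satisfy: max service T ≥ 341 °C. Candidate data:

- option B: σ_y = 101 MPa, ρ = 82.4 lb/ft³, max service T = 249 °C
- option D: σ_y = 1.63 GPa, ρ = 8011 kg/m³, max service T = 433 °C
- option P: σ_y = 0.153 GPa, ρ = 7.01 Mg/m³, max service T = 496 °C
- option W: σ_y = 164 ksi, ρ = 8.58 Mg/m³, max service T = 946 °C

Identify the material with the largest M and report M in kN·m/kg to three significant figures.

option D, M = 203 kN·m/kg

Screen on constraints: max service T ≥ 341 °C. Survivors: option D, option P, option W.
After converting to SI:
  option D: σ_y = 1630 MPa, ρ = 8011 kg/m³
  option P: σ_y = 153.0 MPa, ρ = 7010 kg/m³
  option W: σ_y = 1131 MPa, ρ = 8580 kg/m³
  option D: M = 203 kN·m/kg
  option W: M = 132 kN·m/kg
  option P: M = 21.8 kN·m/kg
Option D has the largest M.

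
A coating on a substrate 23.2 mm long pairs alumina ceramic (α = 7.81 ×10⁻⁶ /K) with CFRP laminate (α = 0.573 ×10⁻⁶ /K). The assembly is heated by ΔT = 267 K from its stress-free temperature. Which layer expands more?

α(alumina ceramic) = 7.81×10⁻⁶/K vs α(CFRP laminate) = 0.573×10⁻⁶/K.
Higher α expands more for the same ΔT: alumina ceramic.

alumina ceramic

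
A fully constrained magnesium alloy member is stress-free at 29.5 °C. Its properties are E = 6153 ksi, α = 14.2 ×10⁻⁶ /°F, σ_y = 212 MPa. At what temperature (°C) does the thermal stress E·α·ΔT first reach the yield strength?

225 °C

E = 6153 ksi = 42.42 GPa.
α = 14.2×10⁻⁶/°F × 9/5 = 25.6×10⁻⁶/K.
E·α·ΔT = 212.0 MPa ⇒ ΔT = 212.0 / (42.42×10³ × 25.6×10⁻⁶) = 195.5 K.
T = 29.5 + 195.5 = 225.0 °C.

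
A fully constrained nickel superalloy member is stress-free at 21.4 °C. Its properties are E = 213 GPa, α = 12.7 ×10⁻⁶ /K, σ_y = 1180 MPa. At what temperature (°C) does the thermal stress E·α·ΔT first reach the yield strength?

458 °C

E·α·ΔT = 1180 MPa ⇒ ΔT = 1180 / (213.0×10³ × 12.7×10⁻⁶) = 436.2 K.
T = 21.4 + 436.2 = 457.6 °C.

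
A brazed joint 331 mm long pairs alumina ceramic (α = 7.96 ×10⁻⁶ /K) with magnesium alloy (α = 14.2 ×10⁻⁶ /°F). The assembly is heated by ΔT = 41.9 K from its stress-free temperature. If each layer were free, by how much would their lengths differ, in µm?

magnesium alloy: α = 14.2×10⁻⁶/°F × 9/5 = 25.6×10⁻⁶/K.
Δα = |7.96 − 25.6|×10⁻⁶/K = 17.6×10⁻⁶/K.
ΔL_mismatch = Δα·L·ΔT = 17.6×10⁻⁶ × 331.0 mm × 41.9 K = 244 µm.

244 µm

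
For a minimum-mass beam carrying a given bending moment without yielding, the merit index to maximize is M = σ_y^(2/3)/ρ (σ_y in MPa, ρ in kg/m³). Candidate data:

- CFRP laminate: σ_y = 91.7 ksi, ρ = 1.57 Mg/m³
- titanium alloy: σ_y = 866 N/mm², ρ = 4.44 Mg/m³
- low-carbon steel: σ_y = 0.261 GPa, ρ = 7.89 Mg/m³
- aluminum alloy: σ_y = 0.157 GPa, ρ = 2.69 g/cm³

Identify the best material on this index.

CFRP laminate

After converting to SI:
  CFRP laminate: σ_y = 632.2 MPa, ρ = 1570 kg/m³
  titanium alloy: σ_y = 866.0 MPa, ρ = 4440 kg/m³
  low-carbon steel: σ_y = 261.0 MPa, ρ = 7890 kg/m³
  aluminum alloy: σ_y = 157.0 MPa, ρ = 2690 kg/m³
  CFRP laminate: M = 46.9×10⁻³
  titanium alloy: M = 20.5×10⁻³
  aluminum alloy: M = 10.8×10⁻³
  low-carbon steel: M = 5.18×10⁻³
Highest index: CFRP laminate.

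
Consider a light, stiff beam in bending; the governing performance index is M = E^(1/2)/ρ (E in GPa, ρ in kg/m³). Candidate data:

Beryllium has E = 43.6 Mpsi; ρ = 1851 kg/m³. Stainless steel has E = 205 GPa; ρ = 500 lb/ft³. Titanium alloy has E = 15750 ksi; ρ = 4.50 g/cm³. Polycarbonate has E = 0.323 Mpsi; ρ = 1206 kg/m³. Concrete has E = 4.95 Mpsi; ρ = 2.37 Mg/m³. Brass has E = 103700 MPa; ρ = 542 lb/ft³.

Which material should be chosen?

In SI units:
  beryllium: E = 300.6 GPa, ρ = 1851 kg/m³
  stainless steel: E = 205.0 GPa, ρ = 8009 kg/m³
  titanium alloy: E = 108.6 GPa, ρ = 4500 kg/m³
  polycarbonate: E = 2.227 GPa, ρ = 1206 kg/m³
  concrete: E = 34.13 GPa, ρ = 2370 kg/m³
  brass: E = 103.7 GPa, ρ = 8682 kg/m³
  beryllium: M = 9.37×10⁻³
  concrete: M = 2.46×10⁻³
  titanium alloy: M = 2.32×10⁻³
  stainless steel: M = 1.79×10⁻³
  polycarbonate: M = 1.24×10⁻³
  brass: M = 1.17×10⁻³
The maximum is for beryllium.

beryllium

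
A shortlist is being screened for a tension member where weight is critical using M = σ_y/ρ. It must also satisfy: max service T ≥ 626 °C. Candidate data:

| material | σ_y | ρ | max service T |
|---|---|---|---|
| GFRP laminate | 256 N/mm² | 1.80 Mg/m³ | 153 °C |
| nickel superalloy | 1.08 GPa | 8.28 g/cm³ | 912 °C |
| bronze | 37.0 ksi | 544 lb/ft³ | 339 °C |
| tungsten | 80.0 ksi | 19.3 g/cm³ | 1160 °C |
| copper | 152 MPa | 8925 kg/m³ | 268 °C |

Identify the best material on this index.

Screen on constraints: max service T ≥ 626 °C. Survivors: nickel superalloy, tungsten.
Convert each candidate to consistent units, then evaluate M:
  nickel superalloy: σ_y = 1080 MPa, ρ = 8280 kg/m³
  tungsten: σ_y = 551.6 MPa, ρ = 19300 kg/m³
  nickel superalloy: M = 130 kN·m/kg
  tungsten: M = 28.6 kN·m/kg
Nickel superalloy ranks first.

nickel superalloy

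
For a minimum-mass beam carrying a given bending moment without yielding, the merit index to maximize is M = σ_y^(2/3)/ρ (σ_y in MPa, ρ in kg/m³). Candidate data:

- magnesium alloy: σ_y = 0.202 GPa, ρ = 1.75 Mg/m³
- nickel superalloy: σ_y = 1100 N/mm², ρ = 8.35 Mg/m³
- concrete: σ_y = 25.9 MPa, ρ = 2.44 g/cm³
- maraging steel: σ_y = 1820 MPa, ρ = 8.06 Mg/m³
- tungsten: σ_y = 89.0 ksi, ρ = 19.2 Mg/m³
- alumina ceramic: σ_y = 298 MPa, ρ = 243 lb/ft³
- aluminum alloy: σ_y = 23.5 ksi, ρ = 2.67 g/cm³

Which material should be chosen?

magnesium alloy

Normalizing units and computing the index:
  magnesium alloy: σ_y = 202.0 MPa, ρ = 1750 kg/m³
  nickel superalloy: σ_y = 1100 MPa, ρ = 8350 kg/m³
  concrete: σ_y = 25.90 MPa, ρ = 2440 kg/m³
  maraging steel: σ_y = 1820 MPa, ρ = 8060 kg/m³
  tungsten: σ_y = 613.6 MPa, ρ = 19200 kg/m³
  alumina ceramic: σ_y = 298.0 MPa, ρ = 3892 kg/m³
  aluminum alloy: σ_y = 162.0 MPa, ρ = 2670 kg/m³
  magnesium alloy: M = 19.7×10⁻³
  maraging steel: M = 18.5×10⁻³
  nickel superalloy: M = 12.8×10⁻³
  alumina ceramic: M = 11.5×10⁻³
  aluminum alloy: M = 11.1×10⁻³
  tungsten: M = 3.76×10⁻³
  concrete: M = 3.59×10⁻³
Magnesium alloy has the largest M.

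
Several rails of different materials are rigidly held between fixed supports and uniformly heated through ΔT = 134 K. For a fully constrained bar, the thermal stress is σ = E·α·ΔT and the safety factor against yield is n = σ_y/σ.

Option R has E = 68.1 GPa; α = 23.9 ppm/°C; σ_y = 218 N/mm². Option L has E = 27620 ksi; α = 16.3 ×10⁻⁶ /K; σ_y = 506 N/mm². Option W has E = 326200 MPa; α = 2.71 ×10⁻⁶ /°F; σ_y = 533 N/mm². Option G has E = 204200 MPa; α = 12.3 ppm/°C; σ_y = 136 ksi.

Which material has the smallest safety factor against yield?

option R

With everything in SI (GPa, ×10⁻⁶/K, MPa):
  option R: E = 68.10, α = 23.9, σ_y = 218.0 → σ = 218 MPa, n = 1.00
  option L: E = 190.4, α = 16.3, σ_y = 506.0 → σ = 416 MPa, n = 1.22
  option W: E = 326.2, α = 4.88, σ_y = 533.0 → σ = 213 MPa, n = 2.50
  option G: E = 204.2, α = 12.3, σ_y = 937.7 → σ = 337 MPa, n = 2.79
Option R has the lowest safety factor, n = 1.00.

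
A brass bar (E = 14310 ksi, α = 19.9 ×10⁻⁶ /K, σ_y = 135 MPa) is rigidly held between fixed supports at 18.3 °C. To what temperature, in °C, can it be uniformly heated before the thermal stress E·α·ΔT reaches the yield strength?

E = 14310 ksi = 98.66 GPa.
E·α·ΔT = 135.0 MPa ⇒ ΔT = 135.0 / (98.66×10³ × 19.9×10⁻⁶) = 68.76 K.
T = 18.3 + 68.76 = 87.06 °C.

87.1 °C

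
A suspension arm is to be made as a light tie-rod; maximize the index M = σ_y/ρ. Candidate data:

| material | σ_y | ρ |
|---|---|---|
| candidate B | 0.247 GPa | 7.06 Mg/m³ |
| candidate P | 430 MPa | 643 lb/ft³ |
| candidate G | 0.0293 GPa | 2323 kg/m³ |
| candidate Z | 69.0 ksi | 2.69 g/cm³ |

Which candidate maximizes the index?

candidate Z

Putting every candidate on a common basis:
  candidate B: σ_y = 247.0 MPa, ρ = 7060 kg/m³
  candidate P: σ_y = 430.0 MPa, ρ = 10300 kg/m³
  candidate G: σ_y = 29.30 MPa, ρ = 2323 kg/m³
  candidate Z: σ_y = 475.7 MPa, ρ = 2690 kg/m³
  candidate Z: M = 177 kN·m/kg
  candidate P: M = 41.7 kN·m/kg
  candidate B: M = 35.0 kN·m/kg
  candidate G: M = 12.6 kN·m/kg
Candidate Z ranks first.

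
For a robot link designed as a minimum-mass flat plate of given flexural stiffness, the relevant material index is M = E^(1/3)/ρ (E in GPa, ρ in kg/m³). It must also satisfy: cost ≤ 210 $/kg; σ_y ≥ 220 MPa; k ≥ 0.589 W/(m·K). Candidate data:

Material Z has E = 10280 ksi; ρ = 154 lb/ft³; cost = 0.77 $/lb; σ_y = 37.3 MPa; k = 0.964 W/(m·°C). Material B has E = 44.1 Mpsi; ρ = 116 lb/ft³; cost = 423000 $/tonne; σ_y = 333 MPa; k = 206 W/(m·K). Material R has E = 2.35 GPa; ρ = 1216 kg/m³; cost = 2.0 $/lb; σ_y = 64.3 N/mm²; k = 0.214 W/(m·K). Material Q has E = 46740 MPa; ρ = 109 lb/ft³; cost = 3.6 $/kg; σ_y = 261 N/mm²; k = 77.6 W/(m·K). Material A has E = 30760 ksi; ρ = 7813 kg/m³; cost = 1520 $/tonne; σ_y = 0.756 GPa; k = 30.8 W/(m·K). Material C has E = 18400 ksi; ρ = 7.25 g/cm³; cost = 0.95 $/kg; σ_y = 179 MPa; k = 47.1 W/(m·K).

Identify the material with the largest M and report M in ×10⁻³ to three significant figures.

Screen on constraints: cost ≤ 210 $/kg; σ_y ≥ 220 MPa; k ≥ 0.589 W/(m·K). Survivors: material Q, material A.
Convert each candidate to consistent units, then evaluate M:
  material Q: E = 46.74 GPa, ρ = 1746 kg/m³
  material A: E = 212.1 GPa, ρ = 7813 kg/m³
  material Q: M = 2.06×10⁻³
  material A: M = 0.763×10⁻³
Material Q ranks first.

material Q, M = 2.06×10⁻³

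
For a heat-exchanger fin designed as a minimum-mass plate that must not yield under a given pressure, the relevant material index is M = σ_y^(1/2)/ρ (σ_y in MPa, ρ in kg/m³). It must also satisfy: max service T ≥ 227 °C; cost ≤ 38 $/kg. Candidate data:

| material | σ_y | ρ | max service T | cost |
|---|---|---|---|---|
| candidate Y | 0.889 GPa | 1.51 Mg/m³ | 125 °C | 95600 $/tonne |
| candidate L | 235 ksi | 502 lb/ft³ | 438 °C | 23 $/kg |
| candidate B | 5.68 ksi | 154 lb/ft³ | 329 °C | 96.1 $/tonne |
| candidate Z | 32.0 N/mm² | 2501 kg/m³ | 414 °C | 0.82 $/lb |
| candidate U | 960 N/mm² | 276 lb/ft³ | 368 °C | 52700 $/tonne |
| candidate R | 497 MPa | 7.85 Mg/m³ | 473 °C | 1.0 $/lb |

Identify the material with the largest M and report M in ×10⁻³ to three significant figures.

Screen on constraints: max service T ≥ 227 °C; cost ≤ 38 $/kg. Survivors: candidate L, candidate B, candidate Z, candidate R.
Normalizing units and computing the index:
  candidate L: σ_y = 1620 MPa, ρ = 8041 kg/m³
  candidate B: σ_y = 39.16 MPa, ρ = 2467 kg/m³
  candidate Z: σ_y = 32.00 MPa, ρ = 2501 kg/m³
  candidate R: σ_y = 497.0 MPa, ρ = 7850 kg/m³
  candidate L: M = 5.01×10⁻³
  candidate R: M = 2.84×10⁻³
  candidate B: M = 2.54×10⁻³
  candidate Z: M = 2.26×10⁻³
Candidate L has the largest M.

candidate L, M = 5.01×10⁻³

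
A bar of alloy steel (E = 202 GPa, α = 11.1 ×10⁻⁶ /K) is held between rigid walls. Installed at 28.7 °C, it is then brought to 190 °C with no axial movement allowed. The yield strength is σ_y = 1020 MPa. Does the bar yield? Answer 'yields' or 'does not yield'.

ΔT = 161.3 K. Constrained thermal stress σ = E·α·ΔT = 202.0×10³ MPa × 11.1×10⁻⁶ × 161.3 = 362 MPa (compressive).
Compare to σ_y = 1020 MPa: σ < σ_y, so it does not yield.

does not yield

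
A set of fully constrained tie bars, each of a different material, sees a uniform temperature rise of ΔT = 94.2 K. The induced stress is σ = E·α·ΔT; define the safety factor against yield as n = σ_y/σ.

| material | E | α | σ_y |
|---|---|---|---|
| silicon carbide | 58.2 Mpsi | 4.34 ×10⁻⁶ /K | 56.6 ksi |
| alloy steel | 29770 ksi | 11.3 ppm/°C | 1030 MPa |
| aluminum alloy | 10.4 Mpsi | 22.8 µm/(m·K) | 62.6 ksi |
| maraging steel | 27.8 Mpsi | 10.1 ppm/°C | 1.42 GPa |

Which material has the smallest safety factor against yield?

In consistent units (E in GPa, α in ×10⁻⁶/K, σ_y in MPa):
  silicon carbide: E = 401.3, α = 4.34, σ_y = 390.2 → σ = 164 MPa, n = 2.38
  alloy steel: E = 205.3, α = 11.3, σ_y = 1030 → σ = 218 MPa, n = 4.71
  aluminum alloy: E = 71.71, α = 22.8, σ_y = 431.6 → σ = 154 MPa, n = 2.80
  maraging steel: E = 191.7, α = 10.1, σ_y = 1420 → σ = 182 MPa, n = 7.79
Smallest n: silicon carbide with n = 2.38.

silicon carbide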